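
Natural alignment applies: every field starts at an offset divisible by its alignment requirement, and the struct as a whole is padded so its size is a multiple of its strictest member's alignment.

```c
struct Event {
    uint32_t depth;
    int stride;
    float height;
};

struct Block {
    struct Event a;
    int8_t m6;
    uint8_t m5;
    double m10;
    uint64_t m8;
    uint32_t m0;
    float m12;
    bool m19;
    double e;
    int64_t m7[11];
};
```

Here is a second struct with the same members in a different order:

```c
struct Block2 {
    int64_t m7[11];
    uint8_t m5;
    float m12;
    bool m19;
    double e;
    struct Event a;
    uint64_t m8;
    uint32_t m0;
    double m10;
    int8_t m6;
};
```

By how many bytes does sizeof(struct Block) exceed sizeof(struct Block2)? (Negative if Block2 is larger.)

Event: 0..4  depth  (4B, 4-aligned); 4..8  stride  (4B, 4-aligned); 8..12  height  (4B, 4-aligned); sizeof = 12, alignof = 4
0..12  a  (12B, 4-aligned)
12..13  m6  (1B, 1-aligned)
13..14  m5  (1B, 1-aligned)
14..16  -- padding (2B)
16..24  m10  (8B, 8-aligned)
24..32  m8  (8B, 8-aligned)
32..36  m0  (4B, 4-aligned)
36..40  m12  (4B, 4-aligned)
40..41  m19  (1B, 1-aligned)
41..48  -- padding (7B)
48..56  e  (8B, 8-aligned)
56..144  m7  (88B, 8-aligned)
sizeof = 144, alignof = 8
— Block2 —
0..88  m7  (88B, 8-aligned)
88..89  m5  (1B, 1-aligned)
89..92  -- padding (3B)
92..96  m12  (4B, 4-aligned)
96..97  m19  (1B, 1-aligned)
97..104  -- padding (7B)
104..112  e  (8B, 8-aligned)
112..124  a  (12B, 4-aligned)
124..128  -- padding (4B)
128..136  m8  (8B, 8-aligned)
136..140  m0  (4B, 4-aligned)
140..144  -- padding (4B)
144..152  m10  (8B, 8-aligned)
152..153  m6  (1B, 1-aligned)
153..160  -- tail padding (7B)
sizeof = 160, alignof = 8
144 − 160 = -16

-16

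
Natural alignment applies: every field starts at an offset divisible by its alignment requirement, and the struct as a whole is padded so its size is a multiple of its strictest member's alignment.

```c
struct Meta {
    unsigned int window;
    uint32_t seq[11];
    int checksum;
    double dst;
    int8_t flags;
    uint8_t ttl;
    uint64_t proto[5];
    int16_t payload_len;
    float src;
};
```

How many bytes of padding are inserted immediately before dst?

4

0..4  window  (4B, 4-aligned)
4..48  seq  (44B, 4-aligned)
48..52  checksum  (4B, 4-aligned)
52..56  -- padding (4B)
56..64  dst  (8B, 8-aligned)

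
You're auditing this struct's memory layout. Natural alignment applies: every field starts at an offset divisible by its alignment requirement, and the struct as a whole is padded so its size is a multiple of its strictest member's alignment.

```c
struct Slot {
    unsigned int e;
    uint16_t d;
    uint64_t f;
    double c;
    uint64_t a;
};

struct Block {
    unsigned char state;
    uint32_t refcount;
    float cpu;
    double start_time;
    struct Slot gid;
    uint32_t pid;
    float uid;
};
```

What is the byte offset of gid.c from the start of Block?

Slot: @0: e [4B, align 4] → 4; @4: d [2B, align 2] → 6; +2 pad (align 8); @8: f [8B, align 8] → 16; @16: c [8B, align 8] → 24; @24: a [8B, align 8] → 32; size 32, align 8
@0: state [1B, align 1] → 1
+3 pad (align 4)
@4: refcount [4B, align 4] → 8
@8: cpu [4B, align 4] → 12
+4 pad (align 8)
@16: start_time [8B, align 8] → 24
@24: gid [32B, align 8] → 56
within Slot: c at 16
24 + 16 = 40

40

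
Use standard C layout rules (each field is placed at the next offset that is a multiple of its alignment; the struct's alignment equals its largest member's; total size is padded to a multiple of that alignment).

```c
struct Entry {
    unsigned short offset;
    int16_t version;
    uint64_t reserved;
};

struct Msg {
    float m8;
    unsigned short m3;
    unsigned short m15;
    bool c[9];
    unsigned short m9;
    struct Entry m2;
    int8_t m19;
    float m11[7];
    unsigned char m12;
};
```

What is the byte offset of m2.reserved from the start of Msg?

Entry: offset at 0 (size 2, align 2) → ends 2; version at 2 (size 2, align 2) → ends 4; pad 4 to align 8 for reserved; reserved at 8 (size 8, align 8) → ends 16; total 16 bytes, alignment 8
m8 at 0 (size 4, align 4) → ends 4
m3 at 4 (size 2, align 2) → ends 6
m15 at 6 (size 2, align 2) → ends 8
c at 8 (size 9, align 1) → ends 17
pad 1 to align 2 for m9
m9 at 18 (size 2, align 2) → ends 20
pad 4 to align 8 for m2
m2 at 24 (size 16, align 8) → ends 40
within Entry: reserved at 8
24 + 8 = 32

32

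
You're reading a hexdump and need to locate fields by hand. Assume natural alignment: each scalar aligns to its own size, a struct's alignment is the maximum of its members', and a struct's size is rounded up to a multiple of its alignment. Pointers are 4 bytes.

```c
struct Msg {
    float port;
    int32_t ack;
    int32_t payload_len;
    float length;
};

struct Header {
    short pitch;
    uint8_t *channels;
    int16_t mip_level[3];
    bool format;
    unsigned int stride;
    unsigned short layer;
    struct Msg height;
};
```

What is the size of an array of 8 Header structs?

320

Msg: @0: port [4B, align 4] → 4; @4: ack [4B, align 4] → 8; @8: payload_len [4B, align 4] → 12; @12: length [4B, align 4] → 16; size 16, align 4
@0: pitch [2B, align 2] → 2
+2 pad (align 4)
@4: channels [4B, align 4] → 8
@8: mip_level [6B, align 2] → 14
@14: format [1B, align 1] → 15
+1 pad (align 4)
@16: stride [4B, align 4] → 20
@20: layer [2B, align 2] → 22
+2 pad (align 4)
@24: height [16B, align 4] → 40
size 40, align 4
array of 8: 8 × 40 = 320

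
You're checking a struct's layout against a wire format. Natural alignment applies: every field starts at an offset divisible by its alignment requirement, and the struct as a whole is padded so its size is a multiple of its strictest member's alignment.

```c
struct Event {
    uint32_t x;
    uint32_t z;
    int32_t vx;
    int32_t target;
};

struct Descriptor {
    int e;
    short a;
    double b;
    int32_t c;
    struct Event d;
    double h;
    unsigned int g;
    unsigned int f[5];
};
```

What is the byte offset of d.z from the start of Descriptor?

24

Event: x at 0 (size 4, align 4) → ends 4; z at 4 (size 4, align 4) → ends 8; vx at 8 (size 4, align 4) → ends 12; target at 12 (size 4, align 4) → ends 16; total 16 bytes, alignment 4
e at 0 (size 4, align 4) → ends 4
a at 4 (size 2, align 2) → ends 6
pad 2 to align 8 for b
b at 8 (size 8, align 8) → ends 16
c at 16 (size 4, align 4) → ends 20
d at 20 (size 16, align 4) → ends 36
within Event: z at 4
20 + 4 = 24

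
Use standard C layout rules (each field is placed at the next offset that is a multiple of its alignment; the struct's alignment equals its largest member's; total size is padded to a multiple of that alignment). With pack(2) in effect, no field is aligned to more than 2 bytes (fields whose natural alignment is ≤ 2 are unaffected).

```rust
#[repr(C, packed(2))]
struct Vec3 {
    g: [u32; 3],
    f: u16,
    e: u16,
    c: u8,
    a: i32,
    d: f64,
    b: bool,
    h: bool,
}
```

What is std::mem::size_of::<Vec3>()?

g at 0 (size 12, align 2) → ends 12
f at 12 (size 2, align 2) → ends 14
e at 14 (size 2, align 2) → ends 16
c at 16 (size 1, align 1) → ends 17
pad 1 to align 2 for a
a at 18 (size 4, align 2) → ends 22
d at 22 (size 8, align 2) → ends 30
b at 30 (size 1, align 1) → ends 31
h at 31 (size 1, align 1) → ends 32
total 32 bytes, alignment 2

32 bytes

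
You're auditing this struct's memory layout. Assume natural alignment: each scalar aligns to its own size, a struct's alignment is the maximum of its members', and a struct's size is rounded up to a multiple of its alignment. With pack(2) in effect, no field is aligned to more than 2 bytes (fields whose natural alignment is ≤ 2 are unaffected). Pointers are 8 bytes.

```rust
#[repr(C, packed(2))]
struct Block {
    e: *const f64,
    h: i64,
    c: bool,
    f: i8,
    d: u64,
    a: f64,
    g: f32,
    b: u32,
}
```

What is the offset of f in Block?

e at 0 (size 8, align 2) → ends 8
h at 8 (size 8, align 2) → ends 16
c at 16 (size 1, align 1) → ends 17
f at 17 (size 1, align 1) → ends 18

17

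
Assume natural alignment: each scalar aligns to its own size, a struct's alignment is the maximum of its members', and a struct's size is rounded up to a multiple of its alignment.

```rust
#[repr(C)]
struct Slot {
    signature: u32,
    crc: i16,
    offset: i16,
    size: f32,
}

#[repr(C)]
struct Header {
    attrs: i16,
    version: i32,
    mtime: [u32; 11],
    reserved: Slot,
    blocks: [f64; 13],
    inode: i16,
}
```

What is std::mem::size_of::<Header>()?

Slot: @0: signature [4B, align 4] → 4; @4: crc [2B, align 2] → 6; @6: offset [2B, align 2] → 8; @8: size [4B, align 4] → 12; size 12, align 4
@0: attrs [2B, align 2] → 2
+2 pad (align 4)
@4: version [4B, align 4] → 8
@8: mtime [44B, align 4] → 52
@52: reserved [12B, align 4] → 64
@64: blocks [104B, align 8] → 168
@168: inode [2B, align 2] → 170
+6 tail pad (align 8)
size 176, align 8

176 bytes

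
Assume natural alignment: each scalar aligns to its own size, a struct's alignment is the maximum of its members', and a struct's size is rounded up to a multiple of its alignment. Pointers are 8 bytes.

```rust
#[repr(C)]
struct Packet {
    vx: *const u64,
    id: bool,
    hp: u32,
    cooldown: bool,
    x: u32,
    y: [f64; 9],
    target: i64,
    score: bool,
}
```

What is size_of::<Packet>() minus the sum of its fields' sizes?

13

vx at 0 (size 8, align 8) → ends 8
id at 8 (size 1, align 1) → ends 9
pad 3 to align 4 for hp
hp at 12 (size 4, align 4) → ends 16
cooldown at 16 (size 1, align 1) → ends 17
pad 3 to align 4 for x
x at 20 (size 4, align 4) → ends 24
y at 24 (size 72, align 8) → ends 96
target at 96 (size 8, align 8) → ends 104
score at 104 (size 1, align 1) → ends 105
tail pad 7 to reach multiple of 8
total 112 bytes, alignment 8
data bytes 99, size 112 → padding 13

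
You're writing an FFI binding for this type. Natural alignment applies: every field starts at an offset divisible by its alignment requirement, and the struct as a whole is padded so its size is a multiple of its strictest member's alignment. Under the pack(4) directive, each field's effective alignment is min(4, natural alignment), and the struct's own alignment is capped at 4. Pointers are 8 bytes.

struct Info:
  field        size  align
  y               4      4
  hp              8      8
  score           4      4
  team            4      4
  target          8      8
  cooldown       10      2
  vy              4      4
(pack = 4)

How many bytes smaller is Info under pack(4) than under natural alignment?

4

natural layout:
  @0: y [4B, align 4] → 4
  +4 pad (align 8)
  @8: hp [8B, align 8] → 16
  @16: score [4B, align 4] → 20
  @20: team [4B, align 4] → 24
  @24: target [8B, align 8] → 32
  @32: cooldown [10B, align 2] → 42
  +2 pad (align 4)
  @44: vy [4B, align 4] → 48
  size 48, align 8
packed(4) layout:
  @0: y [4B, align 4] → 4
  @4: hp [8B, align 4] → 12
  @12: score [4B, align 4] → 16
  @16: team [4B, align 4] → 20
  @20: target [8B, align 4] → 28
  @28: cooldown [10B, align 2] → 38
  +2 pad (align 4)
  @40: vy [4B, align 4] → 44
  size 44, align 4
48 − 44 = 4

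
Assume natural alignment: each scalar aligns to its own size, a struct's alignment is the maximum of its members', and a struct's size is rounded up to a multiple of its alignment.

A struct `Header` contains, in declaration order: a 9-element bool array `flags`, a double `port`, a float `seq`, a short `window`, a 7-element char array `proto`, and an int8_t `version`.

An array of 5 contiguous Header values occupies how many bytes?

@0: flags [9B, align 1] → 9
+7 pad (align 8)
@16: port [8B, align 8] → 24
@24: seq [4B, align 4] → 28
@28: window [2B, align 2] → 30
@30: proto [7B, align 1] → 37
@37: version [1B, align 1] → 38
+2 tail pad (align 8)
size 40, align 8
array of 5: 5 × 40 = 200

200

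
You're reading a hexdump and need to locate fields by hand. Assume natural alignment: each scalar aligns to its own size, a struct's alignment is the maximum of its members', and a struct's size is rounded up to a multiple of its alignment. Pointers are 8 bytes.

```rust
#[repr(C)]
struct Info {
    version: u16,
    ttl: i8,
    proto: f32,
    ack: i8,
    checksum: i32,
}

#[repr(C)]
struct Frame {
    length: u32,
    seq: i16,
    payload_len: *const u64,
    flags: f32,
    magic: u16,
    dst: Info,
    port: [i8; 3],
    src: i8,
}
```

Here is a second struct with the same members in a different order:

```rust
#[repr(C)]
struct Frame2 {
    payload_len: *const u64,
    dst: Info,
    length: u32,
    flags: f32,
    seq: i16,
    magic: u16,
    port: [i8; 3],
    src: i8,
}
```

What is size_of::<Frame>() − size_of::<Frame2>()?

8

Info: 0..2  version  (2B, 2-aligned); 2..3  ttl  (1B, 1-aligned); 3..4  -- padding (1B); 4..8  proto  (4B, 4-aligned); 8..9  ack  (1B, 1-aligned); 9..12  -- padding (3B); 12..16  checksum  (4B, 4-aligned); sizeof = 16, alignof = 4
0..4  length  (4B, 4-aligned)
4..6  seq  (2B, 2-aligned)
6..8  -- padding (2B)
8..16  payload_len  (8B, 8-aligned)
16..20  flags  (4B, 4-aligned)
20..22  magic  (2B, 2-aligned)
22..24  -- padding (2B)
24..40  dst  (16B, 4-aligned)
40..43  port  (3B, 1-aligned)
43..44  src  (1B, 1-aligned)
44..48  -- tail padding (4B)
sizeof = 48, alignof = 8
— Frame2 —
0..8  payload_len  (8B, 8-aligned)
8..24  dst  (16B, 4-aligned)
24..28  length  (4B, 4-aligned)
28..32  flags  (4B, 4-aligned)
32..34  seq  (2B, 2-aligned)
34..36  magic  (2B, 2-aligned)
36..39  port  (3B, 1-aligned)
39..40  src  (1B, 1-aligned)
sizeof = 40, alignof = 8
48 − 40 = 8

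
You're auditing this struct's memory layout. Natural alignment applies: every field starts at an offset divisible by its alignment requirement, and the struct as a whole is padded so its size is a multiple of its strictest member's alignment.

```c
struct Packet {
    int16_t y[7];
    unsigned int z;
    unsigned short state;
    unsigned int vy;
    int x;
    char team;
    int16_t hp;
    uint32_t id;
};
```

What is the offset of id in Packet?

y at 0 (size 14, align 2) → ends 14
pad 2 to align 4 for z
z at 16 (size 4, align 4) → ends 20
state at 20 (size 2, align 2) → ends 22
pad 2 to align 4 for vy
vy at 24 (size 4, align 4) → ends 28
x at 28 (size 4, align 4) → ends 32
team at 32 (size 1, align 1) → ends 33
pad 1 to align 2 for hp
hp at 34 (size 2, align 2) → ends 36
id at 36 (size 4, align 4) → ends 40

36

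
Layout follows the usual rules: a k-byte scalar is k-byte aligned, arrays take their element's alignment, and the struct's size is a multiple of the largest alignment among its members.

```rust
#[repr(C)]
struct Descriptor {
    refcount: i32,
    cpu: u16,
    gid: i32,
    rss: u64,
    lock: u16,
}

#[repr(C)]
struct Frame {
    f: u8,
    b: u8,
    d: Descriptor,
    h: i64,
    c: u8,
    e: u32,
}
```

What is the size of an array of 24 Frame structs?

Descriptor: @0: refcount [4B, align 4] → 4; @4: cpu [2B, align 2] → 6; +2 pad (align 4); @8: gid [4B, align 4] → 12; +4 pad (align 8); @16: rss [8B, align 8] → 24; @24: lock [2B, align 2] → 26; +6 tail pad (align 8); size 32, align 8
@0: f [1B, align 1] → 1
@1: b [1B, align 1] → 2
+6 pad (align 8)
@8: d [32B, align 8] → 40
@40: h [8B, align 8] → 48
@48: c [1B, align 1] → 49
+3 pad (align 4)
@52: e [4B, align 4] → 56
size 56, align 8
array of 24: 24 × 56 = 1344

1344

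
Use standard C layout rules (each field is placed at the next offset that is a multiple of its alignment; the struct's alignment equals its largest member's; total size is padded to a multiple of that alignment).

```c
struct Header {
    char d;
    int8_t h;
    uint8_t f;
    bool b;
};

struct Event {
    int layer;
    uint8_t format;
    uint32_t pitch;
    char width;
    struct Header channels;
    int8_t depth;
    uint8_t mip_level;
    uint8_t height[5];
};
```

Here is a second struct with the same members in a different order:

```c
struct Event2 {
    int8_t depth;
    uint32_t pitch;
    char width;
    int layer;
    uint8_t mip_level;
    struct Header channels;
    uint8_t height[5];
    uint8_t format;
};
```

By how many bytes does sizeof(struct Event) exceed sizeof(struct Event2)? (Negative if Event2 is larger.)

Header: d at 0 (size 1, align 1) → ends 1; h at 1 (size 1, align 1) → ends 2; f at 2 (size 1, align 1) → ends 3; b at 3 (size 1, align 1) → ends 4; total 4 bytes, alignment 1
layer at 0 (size 4, align 4) → ends 4
format at 4 (size 1, align 1) → ends 5
pad 3 to align 4 for pitch
pitch at 8 (size 4, align 4) → ends 12
width at 12 (size 1, align 1) → ends 13
channels at 13 (size 4, align 1) → ends 17
depth at 17 (size 1, align 1) → ends 18
mip_level at 18 (size 1, align 1) → ends 19
height at 19 (size 5, align 1) → ends 24
total 24 bytes, alignment 4
— Event2 —
depth at 0 (size 1, align 1) → ends 1
pad 3 to align 4 for pitch
pitch at 4 (size 4, align 4) → ends 8
width at 8 (size 1, align 1) → ends 9
pad 3 to align 4 for layer
layer at 12 (size 4, align 4) → ends 16
mip_level at 16 (size 1, align 1) → ends 17
channels at 17 (size 4, align 1) → ends 21
height at 21 (size 5, align 1) → ends 26
format at 26 (size 1, align 1) → ends 27
tail pad 1 to reach multiple of 4
total 28 bytes, alignment 4
24 − 28 = -4

-4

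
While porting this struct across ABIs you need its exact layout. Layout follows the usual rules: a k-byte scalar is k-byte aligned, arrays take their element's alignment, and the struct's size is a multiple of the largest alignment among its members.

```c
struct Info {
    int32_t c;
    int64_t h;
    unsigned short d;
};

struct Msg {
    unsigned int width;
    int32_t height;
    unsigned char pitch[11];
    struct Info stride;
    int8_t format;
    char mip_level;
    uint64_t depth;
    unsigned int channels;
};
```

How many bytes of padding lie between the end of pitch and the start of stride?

Info: 0..4  c  (4B, 4-aligned); 4..8  -- padding (4B); 8..16  h  (8B, 8-aligned); 16..18  d  (2B, 2-aligned); 18..24  -- tail padding (6B); sizeof = 24, alignof = 8
0..4  width  (4B, 4-aligned)
4..8  height  (4B, 4-aligned)
8..19  pitch  (11B, 1-aligned)
19..24  -- padding (5B)
24..48  stride  (24B, 8-aligned)

5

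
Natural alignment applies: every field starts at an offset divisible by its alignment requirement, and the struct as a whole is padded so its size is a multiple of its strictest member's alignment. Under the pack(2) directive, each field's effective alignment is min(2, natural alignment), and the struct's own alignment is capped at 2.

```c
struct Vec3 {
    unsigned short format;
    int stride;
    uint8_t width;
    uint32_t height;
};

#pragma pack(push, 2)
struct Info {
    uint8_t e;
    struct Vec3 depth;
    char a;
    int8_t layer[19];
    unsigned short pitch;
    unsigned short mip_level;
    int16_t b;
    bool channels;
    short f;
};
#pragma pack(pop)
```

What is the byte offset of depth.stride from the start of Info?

Vec3: @0: format [2B, align 2] → 2; +2 pad (align 4); @4: stride [4B, align 4] → 8; @8: width [1B, align 1] → 9; +3 pad (align 4); @12: height [4B, align 4] → 16; size 16, align 4
@0: e [1B, align 1] → 1
+1 pad (align 2)
@2: depth [16B, align 2] → 18
within Vec3: stride at 4
2 + 4 = 6

6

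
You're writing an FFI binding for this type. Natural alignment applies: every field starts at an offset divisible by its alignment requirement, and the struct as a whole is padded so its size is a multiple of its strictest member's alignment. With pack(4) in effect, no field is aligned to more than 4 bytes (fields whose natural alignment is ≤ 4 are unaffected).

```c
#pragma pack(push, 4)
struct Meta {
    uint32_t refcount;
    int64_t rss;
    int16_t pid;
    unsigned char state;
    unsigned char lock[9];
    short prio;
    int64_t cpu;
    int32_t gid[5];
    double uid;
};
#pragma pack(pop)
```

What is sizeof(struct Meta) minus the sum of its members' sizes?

2

0..4  refcount  (4B, 4-aligned)
4..12  rss  (8B, 4-aligned)
12..14  pid  (2B, 2-aligned)
14..15  state  (1B, 1-aligned)
15..24  lock  (9B, 1-aligned)
24..26  prio  (2B, 2-aligned)
26..28  -- padding (2B)
28..36  cpu  (8B, 4-aligned)
36..56  gid  (20B, 4-aligned)
56..64  uid  (8B, 4-aligned)
sizeof = 64, alignof = 4
data bytes 62, size 64 → padding 2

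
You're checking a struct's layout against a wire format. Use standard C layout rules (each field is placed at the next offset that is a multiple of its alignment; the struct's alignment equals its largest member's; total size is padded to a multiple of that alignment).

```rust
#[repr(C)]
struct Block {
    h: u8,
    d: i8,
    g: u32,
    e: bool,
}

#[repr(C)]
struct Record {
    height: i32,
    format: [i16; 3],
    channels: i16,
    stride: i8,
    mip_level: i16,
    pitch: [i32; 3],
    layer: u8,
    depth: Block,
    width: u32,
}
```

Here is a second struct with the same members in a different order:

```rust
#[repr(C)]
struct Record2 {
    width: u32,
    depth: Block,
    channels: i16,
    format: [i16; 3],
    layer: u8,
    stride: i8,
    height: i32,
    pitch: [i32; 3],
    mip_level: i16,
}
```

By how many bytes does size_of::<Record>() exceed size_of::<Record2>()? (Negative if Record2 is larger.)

Block: h at 0 (size 1, align 1) → ends 1; d at 1 (size 1, align 1) → ends 2; pad 2 to align 4 for g; g at 4 (size 4, align 4) → ends 8; e at 8 (size 1, align 1) → ends 9; tail pad 3 to reach multiple of 4; total 12 bytes, alignment 4
height at 0 (size 4, align 4) → ends 4
format at 4 (size 6, align 2) → ends 10
channels at 10 (size 2, align 2) → ends 12
stride at 12 (size 1, align 1) → ends 13
pad 1 to align 2 for mip_level
mip_level at 14 (size 2, align 2) → ends 16
pitch at 16 (size 12, align 4) → ends 28
layer at 28 (size 1, align 1) → ends 29
pad 3 to align 4 for depth
depth at 32 (size 12, align 4) → ends 44
width at 44 (size 4, align 4) → ends 48
total 48 bytes, alignment 4
— Record2 —
width at 0 (size 4, align 4) → ends 4
depth at 4 (size 12, align 4) → ends 16
channels at 16 (size 2, align 2) → ends 18
format at 18 (size 6, align 2) → ends 24
layer at 24 (size 1, align 1) → ends 25
stride at 25 (size 1, align 1) → ends 26
pad 2 to align 4 for height
height at 28 (size 4, align 4) → ends 32
pitch at 32 (size 12, align 4) → ends 44
mip_level at 44 (size 2, align 2) → ends 46
tail pad 2 to reach multiple of 4
total 48 bytes, alignment 4
48 − 48 = 0

0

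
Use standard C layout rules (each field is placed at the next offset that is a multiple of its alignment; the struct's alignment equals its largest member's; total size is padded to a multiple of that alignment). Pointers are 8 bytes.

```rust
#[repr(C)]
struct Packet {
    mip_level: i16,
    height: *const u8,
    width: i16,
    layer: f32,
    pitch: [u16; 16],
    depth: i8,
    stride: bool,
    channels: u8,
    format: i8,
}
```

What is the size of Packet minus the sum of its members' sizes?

0..2  mip_level  (2B, 2-aligned)
2..8  -- padding (6B)
8..16  height  (8B, 8-aligned)
16..18  width  (2B, 2-aligned)
18..20  -- padding (2B)
20..24  layer  (4B, 4-aligned)
24..56  pitch  (32B, 2-aligned)
56..57  depth  (1B, 1-aligned)
57..58  stride  (1B, 1-aligned)
58..59  channels  (1B, 1-aligned)
59..60  format  (1B, 1-aligned)
60..64  -- tail padding (4B)
sizeof = 64, alignof = 8
data bytes 52, size 64 → padding 12

12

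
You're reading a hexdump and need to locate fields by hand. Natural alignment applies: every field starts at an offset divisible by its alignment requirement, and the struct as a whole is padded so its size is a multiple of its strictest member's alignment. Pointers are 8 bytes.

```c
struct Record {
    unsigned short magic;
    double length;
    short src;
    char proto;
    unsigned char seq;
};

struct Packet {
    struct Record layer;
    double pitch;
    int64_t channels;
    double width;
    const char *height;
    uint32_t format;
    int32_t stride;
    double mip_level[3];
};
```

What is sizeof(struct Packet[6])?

Record: magic at 0 (size 2, align 2) → ends 2; pad 6 to align 8 for length; length at 8 (size 8, align 8) → ends 16; src at 16 (size 2, align 2) → ends 18; proto at 18 (size 1, align 1) → ends 19; seq at 19 (size 1, align 1) → ends 20; tail pad 4 to reach multiple of 8; total 24 bytes, alignment 8
layer at 0 (size 24, align 8) → ends 24
pitch at 24 (size 8, align 8) → ends 32
channels at 32 (size 8, align 8) → ends 40
width at 40 (size 8, align 8) → ends 48
height at 48 (size 8, align 8) → ends 56
format at 56 (size 4, align 4) → ends 60
stride at 60 (size 4, align 4) → ends 64
mip_level at 64 (size 24, align 8) → ends 88
total 88 bytes, alignment 8
array of 6: 6 × 88 = 528

528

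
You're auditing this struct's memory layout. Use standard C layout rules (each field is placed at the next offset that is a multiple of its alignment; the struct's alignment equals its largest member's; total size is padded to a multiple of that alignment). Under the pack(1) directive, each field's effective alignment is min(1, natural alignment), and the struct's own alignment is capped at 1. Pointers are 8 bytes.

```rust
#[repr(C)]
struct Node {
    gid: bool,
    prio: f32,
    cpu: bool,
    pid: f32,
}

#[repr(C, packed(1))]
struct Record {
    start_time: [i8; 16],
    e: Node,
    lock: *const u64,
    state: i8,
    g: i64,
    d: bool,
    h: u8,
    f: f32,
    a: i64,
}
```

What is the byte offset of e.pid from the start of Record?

Node: 0..1  gid  (1B, 1-aligned); 1..4  -- padding (3B); 4..8  prio  (4B, 4-aligned); 8..9  cpu  (1B, 1-aligned); 9..12  -- padding (3B); 12..16  pid  (4B, 4-aligned); sizeof = 16, alignof = 4
0..16  start_time  (16B, 1-aligned)
16..32  e  (16B, 1-aligned)
within Node: pid at 12
16 + 12 = 28

28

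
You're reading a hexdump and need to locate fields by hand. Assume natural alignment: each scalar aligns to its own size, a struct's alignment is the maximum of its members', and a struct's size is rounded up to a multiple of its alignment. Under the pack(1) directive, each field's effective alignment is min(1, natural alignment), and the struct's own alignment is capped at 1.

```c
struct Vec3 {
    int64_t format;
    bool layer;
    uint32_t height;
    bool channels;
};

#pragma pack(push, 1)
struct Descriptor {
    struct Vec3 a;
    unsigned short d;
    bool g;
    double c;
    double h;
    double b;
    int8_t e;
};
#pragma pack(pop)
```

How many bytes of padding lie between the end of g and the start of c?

Vec3: @0: format [8B, align 8] → 8; @8: layer [1B, align 1] → 9; +3 pad (align 4); @12: height [4B, align 4] → 16; @16: channels [1B, align 1] → 17; +7 tail pad (align 8); size 24, align 8
@0: a [24B, align 1] → 24
@24: d [2B, align 1] → 26
@26: g [1B, align 1] → 27
@27: c [8B, align 1] → 35

0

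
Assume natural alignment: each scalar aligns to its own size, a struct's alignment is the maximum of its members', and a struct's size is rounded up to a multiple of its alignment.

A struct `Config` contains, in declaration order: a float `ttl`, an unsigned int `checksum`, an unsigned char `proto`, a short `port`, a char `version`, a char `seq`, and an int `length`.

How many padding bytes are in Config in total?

3

@0: ttl [4B, align 4] → 4
@4: checksum [4B, align 4] → 8
@8: proto [1B, align 1] → 9
+1 pad (align 2)
@10: port [2B, align 2] → 12
@12: version [1B, align 1] → 13
@13: seq [1B, align 1] → 14
+2 pad (align 4)
@16: length [4B, align 4] → 20
size 20, align 4
data bytes 17, size 20 → padding 3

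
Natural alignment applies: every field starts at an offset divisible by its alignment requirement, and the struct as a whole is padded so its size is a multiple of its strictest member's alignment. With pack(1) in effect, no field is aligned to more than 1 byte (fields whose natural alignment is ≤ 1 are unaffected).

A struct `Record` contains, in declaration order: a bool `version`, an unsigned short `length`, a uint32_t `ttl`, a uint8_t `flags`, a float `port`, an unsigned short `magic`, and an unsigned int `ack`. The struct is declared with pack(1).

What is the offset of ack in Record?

14

@0: version [1B, align 1] → 1
@1: length [2B, align 1] → 3
@3: ttl [4B, align 1] → 7
@7: flags [1B, align 1] → 8
@8: port [4B, align 1] → 12
@12: magic [2B, align 1] → 14
@14: ack [4B, align 1] → 18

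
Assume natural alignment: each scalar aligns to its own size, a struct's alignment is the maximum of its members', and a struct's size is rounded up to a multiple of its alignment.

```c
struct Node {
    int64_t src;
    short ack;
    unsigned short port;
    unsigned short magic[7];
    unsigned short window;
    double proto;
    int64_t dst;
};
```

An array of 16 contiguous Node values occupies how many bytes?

src at 0 (size 8, align 8) → ends 8
ack at 8 (size 2, align 2) → ends 10
port at 10 (size 2, align 2) → ends 12
magic at 12 (size 14, align 2) → ends 26
window at 26 (size 2, align 2) → ends 28
pad 4 to align 8 for proto
proto at 32 (size 8, align 8) → ends 40
dst at 40 (size 8, align 8) → ends 48
total 48 bytes, alignment 8
array of 16: 16 × 48 = 768

768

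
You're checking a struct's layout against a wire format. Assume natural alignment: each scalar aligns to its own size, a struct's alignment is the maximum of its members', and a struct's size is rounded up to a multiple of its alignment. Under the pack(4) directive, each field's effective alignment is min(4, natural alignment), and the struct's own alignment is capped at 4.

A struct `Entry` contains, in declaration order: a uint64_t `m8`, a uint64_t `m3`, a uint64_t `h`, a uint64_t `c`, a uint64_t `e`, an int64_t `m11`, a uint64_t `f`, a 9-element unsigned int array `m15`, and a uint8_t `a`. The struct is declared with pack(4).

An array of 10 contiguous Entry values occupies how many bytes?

m8 at 0 (size 8, align 4) → ends 8
m3 at 8 (size 8, align 4) → ends 16
h at 16 (size 8, align 4) → ends 24
c at 24 (size 8, align 4) → ends 32
e at 32 (size 8, align 4) → ends 40
m11 at 40 (size 8, align 4) → ends 48
f at 48 (size 8, align 4) → ends 56
m15 at 56 (size 36, align 4) → ends 92
a at 92 (size 1, align 1) → ends 93
tail pad 3 to reach multiple of 4
total 96 bytes, alignment 4
array of 10: 10 × 96 = 960

960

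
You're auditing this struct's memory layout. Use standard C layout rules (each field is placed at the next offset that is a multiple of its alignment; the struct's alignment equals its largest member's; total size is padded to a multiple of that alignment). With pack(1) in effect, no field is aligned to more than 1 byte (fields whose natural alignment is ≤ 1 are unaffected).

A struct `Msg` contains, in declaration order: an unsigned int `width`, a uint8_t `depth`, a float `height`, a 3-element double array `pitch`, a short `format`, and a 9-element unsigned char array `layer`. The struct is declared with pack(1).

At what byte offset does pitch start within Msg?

9

width at 0 (size 4, align 1) → ends 4
depth at 4 (size 1, align 1) → ends 5
height at 5 (size 4, align 1) → ends 9
pitch at 9 (size 24, align 1) → ends 33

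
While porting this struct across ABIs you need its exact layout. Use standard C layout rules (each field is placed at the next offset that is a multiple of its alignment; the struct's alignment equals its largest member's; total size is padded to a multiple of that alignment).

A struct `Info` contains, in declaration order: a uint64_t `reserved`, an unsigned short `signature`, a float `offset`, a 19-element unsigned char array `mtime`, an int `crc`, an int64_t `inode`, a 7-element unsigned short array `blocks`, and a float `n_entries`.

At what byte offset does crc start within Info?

reserved at 0 (size 8, align 8) → ends 8
signature at 8 (size 2, align 2) → ends 10
pad 2 to align 4 for offset
offset at 12 (size 4, align 4) → ends 16
mtime at 16 (size 19, align 1) → ends 35
pad 1 to align 4 for crc
crc at 36 (size 4, align 4) → ends 40

36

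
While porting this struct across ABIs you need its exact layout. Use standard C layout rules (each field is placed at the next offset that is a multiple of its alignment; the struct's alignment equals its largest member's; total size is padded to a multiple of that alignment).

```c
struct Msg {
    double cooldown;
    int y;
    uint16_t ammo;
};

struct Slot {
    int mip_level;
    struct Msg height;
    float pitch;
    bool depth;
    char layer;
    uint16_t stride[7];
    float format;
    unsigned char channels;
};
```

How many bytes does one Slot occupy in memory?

Msg: @0: cooldown [8B, align 8] → 8; @8: y [4B, align 4] → 12; @12: ammo [2B, align 2] → 14; +2 tail pad (align 8); size 16, align 8
@0: mip_level [4B, align 4] → 4
+4 pad (align 8)
@8: height [16B, align 8] → 24
@24: pitch [4B, align 4] → 28
@28: depth [1B, align 1] → 29
@29: layer [1B, align 1] → 30
@30: stride [14B, align 2] → 44
@44: format [4B, align 4] → 48
@48: channels [1B, align 1] → 49
+7 tail pad (align 8)
size 56, align 8

56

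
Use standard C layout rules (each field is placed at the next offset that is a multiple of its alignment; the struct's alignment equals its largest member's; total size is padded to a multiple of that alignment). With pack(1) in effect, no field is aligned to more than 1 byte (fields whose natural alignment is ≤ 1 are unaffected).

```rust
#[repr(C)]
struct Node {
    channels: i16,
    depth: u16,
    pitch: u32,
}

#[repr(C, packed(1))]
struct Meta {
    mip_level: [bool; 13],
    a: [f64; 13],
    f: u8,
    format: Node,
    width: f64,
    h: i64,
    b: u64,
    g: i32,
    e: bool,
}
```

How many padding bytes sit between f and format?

0

Node: channels at 0 (size 2, align 2) → ends 2; depth at 2 (size 2, align 2) → ends 4; pitch at 4 (size 4, align 4) → ends 8; total 8 bytes, alignment 4
mip_level at 0 (size 13, align 1) → ends 13
a at 13 (size 104, align 1) → ends 117
f at 117 (size 1, align 1) → ends 118
format at 118 (size 8, align 1) → ends 126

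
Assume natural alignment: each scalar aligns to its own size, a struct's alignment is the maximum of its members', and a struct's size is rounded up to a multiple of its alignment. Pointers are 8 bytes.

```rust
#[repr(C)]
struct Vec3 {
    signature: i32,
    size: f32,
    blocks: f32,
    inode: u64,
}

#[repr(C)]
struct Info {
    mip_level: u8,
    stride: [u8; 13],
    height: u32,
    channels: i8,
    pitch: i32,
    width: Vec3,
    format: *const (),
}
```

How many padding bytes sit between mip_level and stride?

Vec3: signature at 0 (size 4, align 4) → ends 4; size at 4 (size 4, align 4) → ends 8; blocks at 8 (size 4, align 4) → ends 12; pad 4 to align 8 for inode; inode at 16 (size 8, align 8) → ends 24; total 24 bytes, alignment 8
mip_level at 0 (size 1, align 1) → ends 1
stride at 1 (size 13, align 1) → ends 14

0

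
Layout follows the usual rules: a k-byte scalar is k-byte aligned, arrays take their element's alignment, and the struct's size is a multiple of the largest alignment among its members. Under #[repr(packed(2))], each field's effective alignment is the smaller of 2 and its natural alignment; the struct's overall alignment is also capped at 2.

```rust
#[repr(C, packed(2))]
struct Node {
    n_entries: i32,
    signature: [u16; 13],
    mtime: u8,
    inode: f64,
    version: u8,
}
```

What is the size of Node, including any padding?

0..4  n_entries  (4B, 2-aligned)
4..30  signature  (26B, 2-aligned)
30..31  mtime  (1B, 1-aligned)
31..32  -- padding (1B)
32..40  inode  (8B, 2-aligned)
40..41  version  (1B, 1-aligned)
41..42  -- tail padding (1B)
sizeof = 42, alignof = 2

42 bytes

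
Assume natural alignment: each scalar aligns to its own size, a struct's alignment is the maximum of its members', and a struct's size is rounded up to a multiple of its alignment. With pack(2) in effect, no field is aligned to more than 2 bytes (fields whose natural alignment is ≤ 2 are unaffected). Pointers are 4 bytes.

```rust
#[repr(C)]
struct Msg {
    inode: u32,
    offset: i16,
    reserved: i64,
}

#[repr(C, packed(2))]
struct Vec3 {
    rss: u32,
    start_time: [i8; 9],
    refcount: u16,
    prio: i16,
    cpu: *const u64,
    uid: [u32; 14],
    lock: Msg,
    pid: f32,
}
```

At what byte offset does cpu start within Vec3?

Msg: @0: inode [4B, align 4] → 4; @4: offset [2B, align 2] → 6; +2 pad (align 8); @8: reserved [8B, align 8] → 16; size 16, align 8
@0: rss [4B, align 2] → 4
@4: start_time [9B, align 1] → 13
+1 pad (align 2)
@14: refcount [2B, align 2] → 16
@16: prio [2B, align 2] → 18
@18: cpu [4B, align 2] → 22

18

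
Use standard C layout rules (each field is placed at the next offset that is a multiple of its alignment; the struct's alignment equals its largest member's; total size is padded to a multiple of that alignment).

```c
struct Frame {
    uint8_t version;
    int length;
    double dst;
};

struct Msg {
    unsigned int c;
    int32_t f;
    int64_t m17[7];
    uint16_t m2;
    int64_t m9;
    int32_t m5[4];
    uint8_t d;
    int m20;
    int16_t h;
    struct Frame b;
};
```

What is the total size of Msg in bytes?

128 bytes

Frame: 0..1  version  (1B, 1-aligned); 1..4  -- padding (3B); 4..8  length  (4B, 4-aligned); 8..16  dst  (8B, 8-aligned); sizeof = 16, alignof = 8
0..4  c  (4B, 4-aligned)
4..8  f  (4B, 4-aligned)
8..64  m17  (56B, 8-aligned)
64..66  m2  (2B, 2-aligned)
66..72  -- padding (6B)
72..80  m9  (8B, 8-aligned)
80..96  m5  (16B, 4-aligned)
96..97  d  (1B, 1-aligned)
97..100  -- padding (3B)
100..104  m20  (4B, 4-aligned)
104..106  h  (2B, 2-aligned)
106..112  -- padding (6B)
112..128  b  (16B, 8-aligned)
sizeof = 128, alignof = 8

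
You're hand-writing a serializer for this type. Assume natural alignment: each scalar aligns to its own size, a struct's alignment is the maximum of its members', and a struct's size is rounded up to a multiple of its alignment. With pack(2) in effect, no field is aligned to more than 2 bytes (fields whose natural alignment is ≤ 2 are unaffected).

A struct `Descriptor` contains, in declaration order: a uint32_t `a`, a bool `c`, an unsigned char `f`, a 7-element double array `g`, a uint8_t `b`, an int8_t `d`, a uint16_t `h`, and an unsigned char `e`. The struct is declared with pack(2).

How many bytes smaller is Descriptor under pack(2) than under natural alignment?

natural layout:
  0..4  a  (4B, 4-aligned)
  4..5  c  (1B, 1-aligned)
  5..6  f  (1B, 1-aligned)
  6..8  -- padding (2B)
  8..64  g  (56B, 8-aligned)
  64..65  b  (1B, 1-aligned)
  65..66  d  (1B, 1-aligned)
  66..68  h  (2B, 2-aligned)
  68..69  e  (1B, 1-aligned)
  69..72  -- tail padding (3B)
  sizeof = 72, alignof = 8
packed(2) layout:
  0..4  a  (4B, 2-aligned)
  4..5  c  (1B, 1-aligned)
  5..6  f  (1B, 1-aligned)
  6..62  g  (56B, 2-aligned)
  62..63  b  (1B, 1-aligned)
  63..64  d  (1B, 1-aligned)
  64..66  h  (2B, 2-aligned)
  66..67  e  (1B, 1-aligned)
  67..68  -- tail padding (1B)
  sizeof = 68, alignof = 2
72 − 68 = 4

4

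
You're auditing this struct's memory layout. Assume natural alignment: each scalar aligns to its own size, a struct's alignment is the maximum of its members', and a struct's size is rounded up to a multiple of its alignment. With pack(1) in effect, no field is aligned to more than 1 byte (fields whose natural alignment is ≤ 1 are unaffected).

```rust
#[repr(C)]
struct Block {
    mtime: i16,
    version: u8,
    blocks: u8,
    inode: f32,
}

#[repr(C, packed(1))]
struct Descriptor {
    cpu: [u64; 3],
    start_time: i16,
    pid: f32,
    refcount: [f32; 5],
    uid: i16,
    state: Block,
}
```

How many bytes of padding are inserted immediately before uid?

0

Block: 0..2  mtime  (2B, 2-aligned); 2..3  version  (1B, 1-aligned); 3..4  blocks  (1B, 1-aligned); 4..8  inode  (4B, 4-aligned); sizeof = 8, alignof = 4
0..24  cpu  (24B, 1-aligned)
24..26  start_time  (2B, 1-aligned)
26..30  pid  (4B, 1-aligned)
30..50  refcount  (20B, 1-aligned)
50..52  uid  (2B, 1-aligned)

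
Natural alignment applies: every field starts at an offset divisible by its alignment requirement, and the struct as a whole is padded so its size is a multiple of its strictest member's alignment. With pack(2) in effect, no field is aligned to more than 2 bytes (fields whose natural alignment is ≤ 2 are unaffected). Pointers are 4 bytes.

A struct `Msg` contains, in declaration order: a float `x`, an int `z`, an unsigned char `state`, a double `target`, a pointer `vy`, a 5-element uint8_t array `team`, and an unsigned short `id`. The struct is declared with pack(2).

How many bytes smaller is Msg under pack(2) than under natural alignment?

10

natural layout:
  0..4  x  (4B, 4-aligned)
  4..8  z  (4B, 4-aligned)
  8..9  state  (1B, 1-aligned)
  9..16  -- padding (7B)
  16..24  target  (8B, 8-aligned)
  24..28  vy  (4B, 4-aligned)
  28..33  team  (5B, 1-aligned)
  33..34  -- padding (1B)
  34..36  id  (2B, 2-aligned)
  36..40  -- tail padding (4B)
  sizeof = 40, alignof = 8
packed(2) layout:
  0..4  x  (4B, 2-aligned)
  4..8  z  (4B, 2-aligned)
  8..9  state  (1B, 1-aligned)
  9..10  -- padding (1B)
  10..18  target  (8B, 2-aligned)
  18..22  vy  (4B, 2-aligned)
  22..27  team  (5B, 1-aligned)
  27..28  -- padding (1B)
  28..30  id  (2B, 2-aligned)
  sizeof = 30, alignof = 2
40 − 30 = 10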